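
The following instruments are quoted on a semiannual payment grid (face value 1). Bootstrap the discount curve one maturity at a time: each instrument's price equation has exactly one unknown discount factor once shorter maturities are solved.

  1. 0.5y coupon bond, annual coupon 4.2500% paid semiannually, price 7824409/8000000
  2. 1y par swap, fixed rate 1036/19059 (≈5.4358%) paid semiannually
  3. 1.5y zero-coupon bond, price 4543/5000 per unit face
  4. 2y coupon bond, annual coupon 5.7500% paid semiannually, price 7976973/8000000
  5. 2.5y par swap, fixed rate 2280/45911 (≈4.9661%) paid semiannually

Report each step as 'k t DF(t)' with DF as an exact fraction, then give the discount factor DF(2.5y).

step 1 [0.5y] bond c/2=17/800: DF=(7824409/8000000 − 17/800·(0))/(1+17/800) = 9577/10000 ≈ 0.957700
step 2 [1y] swap r/2=518/19059: DF=(1 − 518/19059·(0.957700))/(1+518/19059) = 4741/5000 ≈ 0.948200
step 3 [1.5y] zero: DF = P = 4543/5000 ≈ 0.908600
step 4 [2y] bond c/2=23/800: DF=(7976973/8000000 − 23/800·(0.957700+0.948200+0.908600))/(1+23/800) = 4453/5000 ≈ 0.890600
step 5 [2.5y] swap r/2=1140/45911: DF=(1 − 1140/45911·(0.957700+0.948200+0.908600+0.890600))/(1+1140/45911) = 443/500 ≈ 0.886000

1 1/2 9577/10000
2 1 4741/5000
3 3/2 4543/5000
4 2 4453/5000
5 5/2 443/500
DF(2.5y) = 443/500 ≈ 0.886000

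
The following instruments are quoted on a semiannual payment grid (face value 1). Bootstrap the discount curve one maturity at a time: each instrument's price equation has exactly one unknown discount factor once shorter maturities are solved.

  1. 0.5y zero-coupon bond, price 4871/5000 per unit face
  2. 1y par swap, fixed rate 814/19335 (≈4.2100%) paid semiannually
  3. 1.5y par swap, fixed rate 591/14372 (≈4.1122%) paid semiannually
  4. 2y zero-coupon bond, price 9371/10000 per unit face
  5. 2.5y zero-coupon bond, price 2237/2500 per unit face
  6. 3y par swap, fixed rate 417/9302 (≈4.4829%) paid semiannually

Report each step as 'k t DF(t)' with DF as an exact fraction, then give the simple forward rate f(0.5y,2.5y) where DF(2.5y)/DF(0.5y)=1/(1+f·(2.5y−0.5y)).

step 1 [0.5y] zero: DF = P = 4871/5000 ≈ 0.974200
step 2 [1y] swap r/2=407/19335: DF=(1 − 407/19335·(0.974200))/(1+407/19335) = 9593/10000 ≈ 0.959300
step 3 [1.5y] swap r/2=591/28744: DF=(1 − 591/28744·(0.974200+0.959300))/(1+591/28744) = 9409/10000 ≈ 0.940900
step 4 [2y] zero: DF = P = 9371/10000 ≈ 0.937100
step 5 [2.5y] zero: DF = P = 2237/2500 ≈ 0.894800
step 6 [3y] swap r/2=417/18604: DF=(1 − 417/18604·(0.974200+0.959300+0.940900+0.937100+0.894800))/(1+417/18604) = 8749/10000 ≈ 0.874900

1 1/2 4871/5000
2 1 9593/10000
3 3/2 9409/10000
4 2 9371/10000
5 5/2 2237/2500
6 3 8749/10000
f(0.5y,2.5y) = ((4871/5000)/(2237/2500) − 1)/(2) = 397/8948 ≈ 4.4367%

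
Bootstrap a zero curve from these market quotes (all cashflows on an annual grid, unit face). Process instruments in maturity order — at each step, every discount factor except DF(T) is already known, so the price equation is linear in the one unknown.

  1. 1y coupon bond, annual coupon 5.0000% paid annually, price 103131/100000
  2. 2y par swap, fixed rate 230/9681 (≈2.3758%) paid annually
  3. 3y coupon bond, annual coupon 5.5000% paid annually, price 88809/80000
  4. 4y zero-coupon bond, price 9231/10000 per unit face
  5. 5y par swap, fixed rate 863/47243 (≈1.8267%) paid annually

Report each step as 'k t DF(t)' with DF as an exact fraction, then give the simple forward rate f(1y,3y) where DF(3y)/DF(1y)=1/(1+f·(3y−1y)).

1 1 4911/5000
2 2 477/500
3 3 9513/10000
4 4 9231/10000
5 5 9137/10000
f(1y,3y) = ((4911/5000)/(9513/10000) − 1)/(2) = 103/6342 ≈ 1.6241%

step 1 [1y] bond c/1=1/20: DF=(103131/100000 − 1/20·(0))/(1+1/20) = 4911/5000 ≈ 0.982200
step 2 [2y] swap r/1=230/9681: DF=(1 − 230/9681·(0.982200))/(1+230/9681) = 477/500 ≈ 0.954000
step 3 [3y] bond c/1=11/200: DF=(88809/80000 − 11/200·(0.982200+0.954000))/(1+11/200) = 9513/10000 ≈ 0.951300
step 4 [4y] zero: DF = P = 9231/10000 ≈ 0.923100
step 5 [5y] swap r/1=863/47243: DF=(1 − 863/47243·(0.982200+0.954000+0.951300+0.923100))/(1+863/47243) = 9137/10000 ≈ 0.913700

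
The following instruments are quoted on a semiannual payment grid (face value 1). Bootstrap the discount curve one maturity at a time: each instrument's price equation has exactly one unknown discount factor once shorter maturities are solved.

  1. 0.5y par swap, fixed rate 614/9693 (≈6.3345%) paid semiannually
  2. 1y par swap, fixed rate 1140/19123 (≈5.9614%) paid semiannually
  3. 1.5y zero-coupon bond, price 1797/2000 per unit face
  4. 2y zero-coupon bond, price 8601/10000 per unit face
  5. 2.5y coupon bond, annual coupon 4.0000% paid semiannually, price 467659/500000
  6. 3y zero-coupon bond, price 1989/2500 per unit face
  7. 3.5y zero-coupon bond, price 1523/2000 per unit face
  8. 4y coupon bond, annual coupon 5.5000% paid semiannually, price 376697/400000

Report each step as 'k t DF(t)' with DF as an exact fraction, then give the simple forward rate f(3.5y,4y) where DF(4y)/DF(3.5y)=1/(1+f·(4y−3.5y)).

step 1 [0.5y] swap r/2=307/9693: DF=(1 − 307/9693·(0))/(1+307/9693) = 9693/10000 ≈ 0.969300
step 2 [1y] swap r/2=570/19123: DF=(1 − 570/19123·(0.969300))/(1+570/19123) = 943/1000 ≈ 0.943000
step 3 [1.5y] zero: DF = P = 1797/2000 ≈ 0.898500
step 4 [2y] zero: DF = P = 8601/10000 ≈ 0.860100
step 5 [2.5y] bond c/2=1/50: DF=(467659/500000 − 1/50·(0.969300+0.943000+0.898500+0.860100))/(1+1/50) = 169/200 ≈ 0.845000
step 6 [3y] zero: DF = P = 1989/2500 ≈ 0.795600
step 7 [3.5y] zero: DF = P = 1523/2000 ≈ 0.761500
step 8 [4y] bond c/2=11/400: DF=(376697/400000 − 11/400·(0.969300+0.943000+0.898500+0.860100+0.845000+0.795600+0.761500))/(1+11/400) = 377/500 ≈ 0.754000

1 1/2 9693/10000
2 1 943/1000
3 3/2 1797/2000
4 2 8601/10000
5 5/2 169/200
6 3 1989/2500
7 7/2 1523/2000
8 4 377/500
f(3.5y,4y) = ((1523/2000)/(377/500) − 1)/(1/2) = 15/754 ≈ 1.9894%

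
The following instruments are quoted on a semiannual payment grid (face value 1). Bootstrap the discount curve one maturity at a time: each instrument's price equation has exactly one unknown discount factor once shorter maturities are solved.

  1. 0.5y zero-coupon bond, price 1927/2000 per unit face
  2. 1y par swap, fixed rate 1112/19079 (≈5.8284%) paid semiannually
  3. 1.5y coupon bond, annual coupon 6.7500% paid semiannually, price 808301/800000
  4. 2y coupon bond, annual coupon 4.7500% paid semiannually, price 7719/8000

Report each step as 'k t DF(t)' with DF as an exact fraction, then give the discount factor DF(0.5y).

1 1/2 1927/2000
2 1 2361/2500
3 3/2 9151/10000
4 2 877/1000
DF(0.5y) = 1927/2000 ≈ 0.963500

step 1 [0.5y] zero: DF = P = 1927/2000 ≈ 0.963500
step 2 [1y] swap r/2=556/19079: DF=(1 − 556/19079·(0.963500))/(1+556/19079) = 2361/2500 ≈ 0.944400
step 3 [1.5y] bond c/2=27/800: DF=(808301/800000 − 27/800·(0.963500+0.944400))/(1+27/800) = 9151/10000 ≈ 0.915100
step 4 [2y] bond c/2=19/800: DF=(7719/8000 − 19/800·(0.963500+0.944400+0.915100))/(1+19/800) = 877/1000 ≈ 0.877000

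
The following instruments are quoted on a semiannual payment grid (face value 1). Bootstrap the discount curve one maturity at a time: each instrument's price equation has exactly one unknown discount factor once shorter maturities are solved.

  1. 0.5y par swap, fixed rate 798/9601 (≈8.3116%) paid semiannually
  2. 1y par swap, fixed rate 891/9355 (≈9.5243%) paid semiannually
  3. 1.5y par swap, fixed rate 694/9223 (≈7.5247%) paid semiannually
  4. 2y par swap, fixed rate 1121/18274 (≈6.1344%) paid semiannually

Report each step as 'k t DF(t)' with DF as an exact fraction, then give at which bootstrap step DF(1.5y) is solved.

step 1 [0.5y] swap r/2=399/9601: DF=(1 − 399/9601·(0))/(1+399/9601) = 9601/10000 ≈ 0.960100
step 2 [1y] swap r/2=891/18710: DF=(1 − 891/18710·(0.960100))/(1+891/18710) = 9109/10000 ≈ 0.910900
step 3 [1.5y] swap r/2=347/9223: DF=(1 − 347/9223·(0.960100+0.910900))/(1+347/9223) = 8959/10000 ≈ 0.895900
step 4 [2y] swap r/2=1121/36548: DF=(1 − 1121/36548·(0.960100+0.910900+0.895900))/(1+1121/36548) = 8879/10000 ≈ 0.887900

1 1/2 9601/10000
2 1 9109/10000
3 3/2 8959/10000
4 2 8879/10000
DF(1.5y) is solved at step 3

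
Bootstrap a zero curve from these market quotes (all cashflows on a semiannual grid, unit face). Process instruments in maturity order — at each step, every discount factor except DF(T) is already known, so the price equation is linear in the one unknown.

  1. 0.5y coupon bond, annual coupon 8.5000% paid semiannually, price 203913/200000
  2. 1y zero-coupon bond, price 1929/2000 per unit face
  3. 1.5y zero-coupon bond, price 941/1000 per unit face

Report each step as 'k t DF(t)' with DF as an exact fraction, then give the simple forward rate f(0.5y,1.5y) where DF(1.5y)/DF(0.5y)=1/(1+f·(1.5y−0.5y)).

1 1/2 489/500
2 1 1929/2000
3 3/2 941/1000
f(0.5y,1.5y) = ((489/500)/(941/1000) − 1)/(1) = 37/941 ≈ 3.9320%

step 1 [0.5y] bond c/2=17/400: DF=(203913/200000 − 17/400·(0))/(1+17/400) = 489/500 ≈ 0.978000
step 2 [1y] zero: DF = P = 1929/2000 ≈ 0.964500
step 3 [1.5y] zero: DF = P = 941/1000 ≈ 0.941000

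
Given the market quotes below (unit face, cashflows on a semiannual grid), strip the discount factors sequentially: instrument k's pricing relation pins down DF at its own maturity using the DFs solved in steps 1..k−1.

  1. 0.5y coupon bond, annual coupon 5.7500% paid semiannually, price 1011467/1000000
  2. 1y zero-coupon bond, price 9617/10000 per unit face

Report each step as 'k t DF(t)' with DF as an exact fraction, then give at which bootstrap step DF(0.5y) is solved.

step 1 [0.5y] bond c/2=23/800: DF=(1011467/1000000 − 23/800·(0))/(1+23/800) = 1229/1250 ≈ 0.983200
step 2 [1y] zero: DF = P = 9617/10000 ≈ 0.961700

1 1/2 1229/1250
2 1 9617/10000
DF(0.5y) is solved at step 1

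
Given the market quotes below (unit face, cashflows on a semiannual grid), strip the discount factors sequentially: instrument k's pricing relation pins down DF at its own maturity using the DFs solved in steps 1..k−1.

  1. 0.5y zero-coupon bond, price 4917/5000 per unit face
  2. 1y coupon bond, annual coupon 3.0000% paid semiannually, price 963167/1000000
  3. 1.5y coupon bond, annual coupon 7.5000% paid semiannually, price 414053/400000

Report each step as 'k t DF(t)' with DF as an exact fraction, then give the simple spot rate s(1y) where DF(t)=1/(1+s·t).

1 1/2 4917/5000
2 1 584/625
3 3/2 2321/2500
s(1y) = (1/(584/625) − 1)/(1) = 41/584 ≈ 7.0205%

step 1 [0.5y] zero: DF = P = 4917/5000 ≈ 0.983400
step 2 [1y] bond c/2=3/200: DF=(963167/1000000 − 3/200·(0.983400))/(1+3/200) = 584/625 ≈ 0.934400
step 3 [1.5y] bond c/2=3/80: DF=(414053/400000 − 3/80·(0.983400+0.934400))/(1+3/80) = 2321/2500 ≈ 0.928400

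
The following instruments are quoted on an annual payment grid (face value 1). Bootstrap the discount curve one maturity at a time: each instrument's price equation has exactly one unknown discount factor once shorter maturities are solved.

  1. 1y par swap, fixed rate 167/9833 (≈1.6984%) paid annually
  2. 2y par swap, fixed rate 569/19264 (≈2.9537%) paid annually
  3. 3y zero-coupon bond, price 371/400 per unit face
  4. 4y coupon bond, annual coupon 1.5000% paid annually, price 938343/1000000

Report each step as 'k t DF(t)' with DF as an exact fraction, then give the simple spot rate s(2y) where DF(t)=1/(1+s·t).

step 1 [1y] swap r/1=167/9833: DF=(1 − 167/9833·(0))/(1+167/9833) = 9833/10000 ≈ 0.983300
step 2 [2y] swap r/1=569/19264: DF=(1 − 569/19264·(0.983300))/(1+569/19264) = 9431/10000 ≈ 0.943100
step 3 [3y] zero: DF = P = 371/400 ≈ 0.927500
step 4 [4y] bond c/1=3/200: DF=(938343/1000000 − 3/200·(0.983300+0.943100+0.927500))/(1+3/200) = 8823/10000 ≈ 0.882300

1 1 9833/10000
2 2 9431/10000
3 3 371/400
4 4 8823/10000
s(2y) = (1/(9431/10000) − 1)/(2) = 569/18862 ≈ 3.0166%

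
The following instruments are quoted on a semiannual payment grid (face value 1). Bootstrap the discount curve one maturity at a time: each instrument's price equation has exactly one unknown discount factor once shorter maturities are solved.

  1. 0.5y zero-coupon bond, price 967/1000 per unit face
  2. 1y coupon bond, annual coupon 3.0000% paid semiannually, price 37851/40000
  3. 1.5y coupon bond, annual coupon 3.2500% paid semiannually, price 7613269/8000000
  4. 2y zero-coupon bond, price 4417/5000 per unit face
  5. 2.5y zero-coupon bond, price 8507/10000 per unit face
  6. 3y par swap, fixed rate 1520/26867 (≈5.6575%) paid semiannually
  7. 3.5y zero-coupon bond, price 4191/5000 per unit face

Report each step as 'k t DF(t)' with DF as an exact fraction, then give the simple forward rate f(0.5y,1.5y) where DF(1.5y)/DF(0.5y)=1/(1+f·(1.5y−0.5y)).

1 1/2 967/1000
2 1 459/500
3 3/2 9063/10000
4 2 4417/5000
5 5/2 8507/10000
6 3 106/125
7 7/2 4191/5000
f(0.5y,1.5y) = ((967/1000)/(9063/10000) − 1)/(1) = 607/9063 ≈ 6.6976%

step 1 [0.5y] zero: DF = P = 967/1000 ≈ 0.967000
step 2 [1y] bond c/2=3/200: DF=(37851/40000 − 3/200·(0.967000))/(1+3/200) = 459/500 ≈ 0.918000
step 3 [1.5y] bond c/2=13/800: DF=(7613269/8000000 − 13/800·(0.967000+0.918000))/(1+13/800) = 9063/10000 ≈ 0.906300
step 4 [2y] zero: DF = P = 4417/5000 ≈ 0.883400
step 5 [2.5y] zero: DF = P = 8507/10000 ≈ 0.850700
step 6 [3y] swap r/2=760/26867: DF=(1 − 760/26867·(0.967000+0.918000+0.906300+0.883400+0.850700))/(1+760/26867) = 106/125 ≈ 0.848000
step 7 [3.5y] zero: DF = P = 4191/5000 ≈ 0.838200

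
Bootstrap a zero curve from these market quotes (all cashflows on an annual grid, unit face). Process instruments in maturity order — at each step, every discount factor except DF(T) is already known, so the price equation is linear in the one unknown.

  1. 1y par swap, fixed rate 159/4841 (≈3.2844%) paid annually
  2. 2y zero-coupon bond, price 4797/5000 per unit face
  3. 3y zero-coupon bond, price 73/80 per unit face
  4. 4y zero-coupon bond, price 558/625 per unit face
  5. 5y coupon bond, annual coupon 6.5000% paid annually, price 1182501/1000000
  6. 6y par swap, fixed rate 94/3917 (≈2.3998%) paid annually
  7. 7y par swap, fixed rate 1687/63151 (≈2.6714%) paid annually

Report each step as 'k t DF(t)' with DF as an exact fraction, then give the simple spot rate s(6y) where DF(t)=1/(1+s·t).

1 1 4841/5000
2 2 4797/5000
3 3 73/80
4 4 558/625
5 5 353/400
6 6 2171/2500
7 7 8313/10000
s(6y) = (1/(2171/2500) − 1)/(6) = 329/13026 ≈ 2.5257%

step 1 [1y] swap r/1=159/4841: DF=(1 − 159/4841·(0))/(1+159/4841) = 4841/5000 ≈ 0.968200
step 2 [2y] zero: DF = P = 4797/5000 ≈ 0.959400
step 3 [3y] zero: DF = P = 73/80 ≈ 0.912500
step 4 [4y] zero: DF = P = 558/625 ≈ 0.892800
step 5 [5y] bond c/1=13/200: DF=(1182501/1000000 − 13/200·(0.968200+0.959400+0.912500+0.892800))/(1+13/200) = 353/400 ≈ 0.882500
step 6 [6y] swap r/1=94/3917: DF=(1 − 94/3917·(0.968200+0.959400+0.912500+0.892800+0.882500))/(1+94/3917) = 2171/2500 ≈ 0.868400
step 7 [7y] swap r/1=1687/63151: DF=(1 − 1687/63151·(0.968200+0.959400+0.912500+0.892800+0.882500+0.868400))/(1+1687/63151) = 8313/10000 ≈ 0.831300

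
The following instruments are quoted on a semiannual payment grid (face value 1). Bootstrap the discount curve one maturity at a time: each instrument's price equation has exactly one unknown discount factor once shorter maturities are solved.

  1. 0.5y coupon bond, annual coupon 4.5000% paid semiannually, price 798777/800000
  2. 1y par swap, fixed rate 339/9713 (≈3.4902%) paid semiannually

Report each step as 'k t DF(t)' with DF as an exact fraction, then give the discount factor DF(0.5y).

1 1/2 1953/2000
2 1 9661/10000
DF(0.5y) = 1953/2000 ≈ 0.976500

step 1 [0.5y] bond c/2=9/400: DF=(798777/800000 − 9/400·(0))/(1+9/400) = 1953/2000 ≈ 0.976500
step 2 [1y] swap r/2=339/19426: DF=(1 − 339/19426·(0.976500))/(1+339/19426) = 9661/10000 ≈ 0.966100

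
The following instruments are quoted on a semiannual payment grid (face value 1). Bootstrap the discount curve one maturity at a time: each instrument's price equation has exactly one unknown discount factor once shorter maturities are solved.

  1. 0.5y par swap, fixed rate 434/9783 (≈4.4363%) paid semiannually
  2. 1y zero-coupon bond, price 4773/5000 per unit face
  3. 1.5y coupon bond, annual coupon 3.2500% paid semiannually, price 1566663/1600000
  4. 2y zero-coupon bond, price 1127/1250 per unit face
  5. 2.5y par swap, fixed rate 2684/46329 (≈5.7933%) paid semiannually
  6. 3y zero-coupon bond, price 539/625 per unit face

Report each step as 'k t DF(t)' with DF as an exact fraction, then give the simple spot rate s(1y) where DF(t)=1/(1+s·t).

step 1 [0.5y] swap r/2=217/9783: DF=(1 − 217/9783·(0))/(1+217/9783) = 9783/10000 ≈ 0.978300
step 2 [1y] zero: DF = P = 4773/5000 ≈ 0.954600
step 3 [1.5y] bond c/2=13/800: DF=(1566663/1600000 − 13/800·(0.978300+0.954600))/(1+13/800) = 4663/5000 ≈ 0.932600
step 4 [2y] zero: DF = P = 1127/1250 ≈ 0.901600
step 5 [2.5y] swap r/2=1342/46329: DF=(1 − 1342/46329·(0.978300+0.954600+0.932600+0.901600))/(1+1342/46329) = 4329/5000 ≈ 0.865800
step 6 [3y] zero: DF = P = 539/625 ≈ 0.862400

1 1/2 9783/10000
2 1 4773/5000
3 3/2 4663/5000
4 2 1127/1250
5 5/2 4329/5000
6 3 539/625
s(1y) = (1/(4773/5000) − 1)/(1) = 227/4773 ≈ 4.7559%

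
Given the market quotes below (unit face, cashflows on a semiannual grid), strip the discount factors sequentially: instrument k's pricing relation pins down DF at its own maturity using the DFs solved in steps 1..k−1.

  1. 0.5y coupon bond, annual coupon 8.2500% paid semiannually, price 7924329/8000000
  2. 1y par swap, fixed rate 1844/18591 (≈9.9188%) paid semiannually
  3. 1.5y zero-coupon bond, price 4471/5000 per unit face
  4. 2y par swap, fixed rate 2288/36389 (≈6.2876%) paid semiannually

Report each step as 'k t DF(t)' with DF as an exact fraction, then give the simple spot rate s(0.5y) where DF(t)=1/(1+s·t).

1 1/2 9513/10000
2 1 4539/5000
3 3/2 4471/5000
4 2 1107/1250
s(0.5y) = (1/(9513/10000) − 1)/(1/2) = 974/9513 ≈ 10.2386%

step 1 [0.5y] bond c/2=33/800: DF=(7924329/8000000 − 33/800·(0))/(1+33/800) = 9513/10000 ≈ 0.951300
step 2 [1y] swap r/2=922/18591: DF=(1 − 922/18591·(0.951300))/(1+922/18591) = 4539/5000 ≈ 0.907800
step 3 [1.5y] zero: DF = P = 4471/5000 ≈ 0.894200
step 4 [2y] swap r/2=1144/36389: DF=(1 − 1144/36389·(0.951300+0.907800+0.894200))/(1+1144/36389) = 1107/1250 ≈ 0.885600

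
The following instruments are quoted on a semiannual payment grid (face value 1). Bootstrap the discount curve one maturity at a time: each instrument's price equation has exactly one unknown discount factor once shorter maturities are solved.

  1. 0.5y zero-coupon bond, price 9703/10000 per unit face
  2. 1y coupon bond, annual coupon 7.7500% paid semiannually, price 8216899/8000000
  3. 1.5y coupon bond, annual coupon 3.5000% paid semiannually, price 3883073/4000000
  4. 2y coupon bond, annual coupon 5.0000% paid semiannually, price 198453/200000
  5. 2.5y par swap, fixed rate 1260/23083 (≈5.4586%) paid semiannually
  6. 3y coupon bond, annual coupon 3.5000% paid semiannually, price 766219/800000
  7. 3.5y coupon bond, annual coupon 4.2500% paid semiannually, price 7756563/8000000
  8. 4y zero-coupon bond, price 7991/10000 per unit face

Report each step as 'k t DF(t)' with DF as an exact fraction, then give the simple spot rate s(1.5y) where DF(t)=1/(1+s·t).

1 1/2 9703/10000
2 1 4763/5000
3 3/2 921/1000
4 2 8987/10000
5 5/2 437/500
6 3 8619/10000
7 7/2 4177/5000
8 4 7991/10000
s(1.5y) = (1/(921/1000) − 1)/(3/2) = 158/2763 ≈ 5.7184%

step 1 [0.5y] zero: DF = P = 9703/10000 ≈ 0.970300
step 2 [1y] bond c/2=31/800: DF=(8216899/8000000 − 31/800·(0.970300))/(1+31/800) = 4763/5000 ≈ 0.952600
step 3 [1.5y] bond c/2=7/400: DF=(3883073/4000000 − 7/400·(0.970300+0.952600))/(1+7/400) = 921/1000 ≈ 0.921000
step 4 [2y] bond c/2=1/40: DF=(198453/200000 − 1/40·(0.970300+0.952600+0.921000))/(1+1/40) = 8987/10000 ≈ 0.898700
step 5 [2.5y] swap r/2=630/23083: DF=(1 − 630/23083·(0.970300+0.952600+0.921000+0.898700))/(1+630/23083) = 437/500 ≈ 0.874000
step 6 [3y] bond c/2=7/400: DF=(766219/800000 − 7/400·(0.970300+0.952600+0.921000+0.898700+0.874000))/(1+7/400) = 8619/10000 ≈ 0.861900
step 7 [3.5y] bond c/2=17/800: DF=(7756563/8000000 − 17/800·(0.970300+0.952600+0.921000+0.898700+0.874000+0.861900))/(1+17/800) = 4177/5000 ≈ 0.835400
step 8 [4y] zero: DF = P = 7991/10000 ≈ 0.799100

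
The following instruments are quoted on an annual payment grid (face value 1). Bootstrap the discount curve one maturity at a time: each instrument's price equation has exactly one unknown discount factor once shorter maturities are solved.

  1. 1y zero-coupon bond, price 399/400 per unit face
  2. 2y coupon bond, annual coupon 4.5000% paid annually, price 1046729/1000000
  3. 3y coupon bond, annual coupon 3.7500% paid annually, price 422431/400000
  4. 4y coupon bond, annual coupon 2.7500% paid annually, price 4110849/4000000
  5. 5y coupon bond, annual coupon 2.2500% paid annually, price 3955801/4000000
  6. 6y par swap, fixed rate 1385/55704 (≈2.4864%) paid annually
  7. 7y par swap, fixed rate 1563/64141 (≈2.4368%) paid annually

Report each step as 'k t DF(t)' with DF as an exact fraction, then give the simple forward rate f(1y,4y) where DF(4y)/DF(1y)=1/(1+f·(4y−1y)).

step 1 [1y] zero: DF = P = 399/400 ≈ 0.997500
step 2 [2y] bond c/1=9/200: DF=(1046729/1000000 − 9/200·(0.997500))/(1+9/200) = 9587/10000 ≈ 0.958700
step 3 [3y] bond c/1=3/80: DF=(422431/400000 − 3/80·(0.997500+0.958700))/(1+3/80) = 592/625 ≈ 0.947200
step 4 [4y] bond c/1=11/400: DF=(4110849/4000000 − 11/400·(0.997500+0.958700+0.947200))/(1+11/400) = 369/400 ≈ 0.922500
step 5 [5y] bond c/1=9/400: DF=(3955801/4000000 − 9/400·(0.997500+0.958700+0.947200+0.922500))/(1+9/400) = 883/1000 ≈ 0.883000
step 6 [6y] swap r/1=1385/55704: DF=(1 − 1385/55704·(0.997500+0.958700+0.947200+0.922500+0.883000))/(1+1385/55704) = 1723/2000 ≈ 0.861500
step 7 [7y] swap r/1=1563/64141: DF=(1 − 1563/64141·(0.997500+0.958700+0.947200+0.922500+0.883000+0.861500))/(1+1563/64141) = 8437/10000 ≈ 0.843700

1 1 399/400
2 2 9587/10000
3 3 592/625
4 4 369/400
5 5 883/1000
6 6 1723/2000
7 7 8437/10000
f(1y,4y) = ((399/400)/(369/400) − 1)/(3) = 10/369 ≈ 2.7100%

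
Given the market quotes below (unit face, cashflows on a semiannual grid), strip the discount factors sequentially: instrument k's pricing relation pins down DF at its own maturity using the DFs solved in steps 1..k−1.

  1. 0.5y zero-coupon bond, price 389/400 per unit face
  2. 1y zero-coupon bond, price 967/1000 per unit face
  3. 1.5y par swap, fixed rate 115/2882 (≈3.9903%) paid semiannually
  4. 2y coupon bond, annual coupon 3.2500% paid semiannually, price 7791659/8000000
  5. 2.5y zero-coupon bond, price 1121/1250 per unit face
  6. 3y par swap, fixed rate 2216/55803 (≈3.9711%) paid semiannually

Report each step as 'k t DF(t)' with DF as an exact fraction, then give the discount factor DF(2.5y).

step 1 [0.5y] zero: DF = P = 389/400 ≈ 0.972500
step 2 [1y] zero: DF = P = 967/1000 ≈ 0.967000
step 3 [1.5y] swap r/2=115/5764: DF=(1 − 115/5764·(0.972500+0.967000))/(1+115/5764) = 377/400 ≈ 0.942500
step 4 [2y] bond c/2=13/800: DF=(7791659/8000000 − 13/800·(0.972500+0.967000+0.942500))/(1+13/800) = 9123/10000 ≈ 0.912300
step 5 [2.5y] zero: DF = P = 1121/1250 ≈ 0.896800
step 6 [3y] swap r/2=1108/55803: DF=(1 − 1108/55803·(0.972500+0.967000+0.942500+0.912300+0.896800))/(1+1108/55803) = 2223/2500 ≈ 0.889200

1 1/2 389/400
2 1 967/1000
3 3/2 377/400
4 2 9123/10000
5 5/2 1121/1250
6 3 2223/2500
DF(2.5y) = 1121/1250 ≈ 0.896800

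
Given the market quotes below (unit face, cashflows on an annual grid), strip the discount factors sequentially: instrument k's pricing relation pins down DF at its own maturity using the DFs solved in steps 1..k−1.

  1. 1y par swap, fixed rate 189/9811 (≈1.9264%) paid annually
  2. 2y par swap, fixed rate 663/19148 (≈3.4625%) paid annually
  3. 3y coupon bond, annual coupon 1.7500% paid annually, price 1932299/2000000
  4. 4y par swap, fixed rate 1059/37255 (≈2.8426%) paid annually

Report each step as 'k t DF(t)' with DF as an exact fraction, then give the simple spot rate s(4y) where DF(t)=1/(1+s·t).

1 1 9811/10000
2 2 9337/10000
3 3 4583/5000
4 4 8941/10000
s(4y) = (1/(8941/10000) − 1)/(4) = 1059/35764 ≈ 2.9611%

step 1 [1y] swap r/1=189/9811: DF=(1 − 189/9811·(0))/(1+189/9811) = 9811/10000 ≈ 0.981100
step 2 [2y] swap r/1=663/19148: DF=(1 − 663/19148·(0.981100))/(1+663/19148) = 9337/10000 ≈ 0.933700
step 3 [3y] bond c/1=7/400: DF=(1932299/2000000 − 7/400·(0.981100+0.933700))/(1+7/400) = 4583/5000 ≈ 0.916600
step 4 [4y] swap r/1=1059/37255: DF=(1 − 1059/37255·(0.981100+0.933700+0.916600))/(1+1059/37255) = 8941/10000 ≈ 0.894100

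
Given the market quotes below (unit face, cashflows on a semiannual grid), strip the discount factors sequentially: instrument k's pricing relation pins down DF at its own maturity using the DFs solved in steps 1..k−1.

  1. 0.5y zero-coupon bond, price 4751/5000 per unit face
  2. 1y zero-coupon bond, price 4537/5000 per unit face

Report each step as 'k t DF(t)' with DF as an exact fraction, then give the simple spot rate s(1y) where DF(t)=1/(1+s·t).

1 1/2 4751/5000
2 1 4537/5000
s(1y) = (1/(4537/5000) − 1)/(1) = 463/4537 ≈ 10.2050%

step 1 [0.5y] zero: DF = P = 4751/5000 ≈ 0.950200
step 2 [1y] zero: DF = P = 4537/5000 ≈ 0.907400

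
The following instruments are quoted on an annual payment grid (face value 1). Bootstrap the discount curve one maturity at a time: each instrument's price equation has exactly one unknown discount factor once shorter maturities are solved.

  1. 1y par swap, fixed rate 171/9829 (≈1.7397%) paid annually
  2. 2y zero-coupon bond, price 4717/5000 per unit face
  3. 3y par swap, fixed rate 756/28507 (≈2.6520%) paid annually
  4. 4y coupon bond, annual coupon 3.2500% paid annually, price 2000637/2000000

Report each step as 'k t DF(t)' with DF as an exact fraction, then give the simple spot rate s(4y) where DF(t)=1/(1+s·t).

step 1 [1y] swap r/1=171/9829: DF=(1 − 171/9829·(0))/(1+171/9829) = 9829/10000 ≈ 0.982900
step 2 [2y] zero: DF = P = 4717/5000 ≈ 0.943400
step 3 [3y] swap r/1=756/28507: DF=(1 − 756/28507·(0.982900+0.943400))/(1+756/28507) = 2311/2500 ≈ 0.924400
step 4 [4y] bond c/1=13/400: DF=(2000637/2000000 − 13/400·(0.982900+0.943400+0.924400))/(1+13/400) = 8791/10000 ≈ 0.879100

1 1 9829/10000
2 2 4717/5000
3 3 2311/2500
4 4 8791/10000
s(4y) = (1/(8791/10000) − 1)/(4) = 1209/35164 ≈ 3.4382%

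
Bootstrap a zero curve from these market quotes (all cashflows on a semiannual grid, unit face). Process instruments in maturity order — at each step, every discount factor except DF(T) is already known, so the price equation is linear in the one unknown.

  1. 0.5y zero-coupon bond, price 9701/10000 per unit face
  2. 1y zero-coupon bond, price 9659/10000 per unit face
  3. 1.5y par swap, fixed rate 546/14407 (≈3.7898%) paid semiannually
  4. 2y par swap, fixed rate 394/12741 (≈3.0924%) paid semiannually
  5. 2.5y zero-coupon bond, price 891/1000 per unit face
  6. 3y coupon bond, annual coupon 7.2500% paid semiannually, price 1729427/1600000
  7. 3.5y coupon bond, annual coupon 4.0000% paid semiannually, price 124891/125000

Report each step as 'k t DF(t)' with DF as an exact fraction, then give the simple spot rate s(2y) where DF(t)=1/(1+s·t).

step 1 [0.5y] zero: DF = P = 9701/10000 ≈ 0.970100
step 2 [1y] zero: DF = P = 9659/10000 ≈ 0.965900
step 3 [1.5y] swap r/2=273/14407: DF=(1 − 273/14407·(0.970100+0.965900))/(1+273/14407) = 4727/5000 ≈ 0.945400
step 4 [2y] swap r/2=197/12741: DF=(1 − 197/12741·(0.970100+0.965900+0.945400))/(1+197/12741) = 9409/10000 ≈ 0.940900
step 5 [2.5y] zero: DF = P = 891/1000 ≈ 0.891000
step 6 [3y] bond c/2=29/800: DF=(1729427/1600000 − 29/800·(0.970100+0.965900+0.945400+0.940900+0.891000))/(1+29/800) = 4391/5000 ≈ 0.878200
step 7 [3.5y] bond c/2=1/50: DF=(124891/125000 − 1/50·(0.970100+0.965900+0.945400+0.940900+0.891000+0.878200))/(1+1/50) = 8699/10000 ≈ 0.869900

1 1/2 9701/10000
2 1 9659/10000
3 3/2 4727/5000
4 2 9409/10000
5 5/2 891/1000
6 3 4391/5000
7 7/2 8699/10000
s(2y) = (1/(9409/10000) − 1)/(2) = 591/18818 ≈ 3.1406%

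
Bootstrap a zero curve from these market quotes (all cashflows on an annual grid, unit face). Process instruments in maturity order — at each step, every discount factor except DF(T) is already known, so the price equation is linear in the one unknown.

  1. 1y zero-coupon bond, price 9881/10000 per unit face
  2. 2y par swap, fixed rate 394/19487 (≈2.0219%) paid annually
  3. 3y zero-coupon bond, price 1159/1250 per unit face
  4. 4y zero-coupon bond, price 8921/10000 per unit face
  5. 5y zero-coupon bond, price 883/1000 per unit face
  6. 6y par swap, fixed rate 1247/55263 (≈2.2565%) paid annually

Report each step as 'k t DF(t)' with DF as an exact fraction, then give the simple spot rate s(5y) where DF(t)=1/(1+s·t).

1 1 9881/10000
2 2 4803/5000
3 3 1159/1250
4 4 8921/10000
5 5 883/1000
6 6 8753/10000
s(5y) = (1/(883/1000) − 1)/(5) = 117/4415 ≈ 2.6501%

step 1 [1y] zero: DF = P = 9881/10000 ≈ 0.988100
step 2 [2y] swap r/1=394/19487: DF=(1 − 394/19487·(0.988100))/(1+394/19487) = 4803/5000 ≈ 0.960600
step 3 [3y] zero: DF = P = 1159/1250 ≈ 0.927200
step 4 [4y] zero: DF = P = 8921/10000 ≈ 0.892100
step 5 [5y] zero: DF = P = 883/1000 ≈ 0.883000
step 6 [6y] swap r/1=1247/55263: DF=(1 − 1247/55263·(0.988100+0.960600+0.927200+0.892100+0.883000))/(1+1247/55263) = 8753/10000 ≈ 0.875300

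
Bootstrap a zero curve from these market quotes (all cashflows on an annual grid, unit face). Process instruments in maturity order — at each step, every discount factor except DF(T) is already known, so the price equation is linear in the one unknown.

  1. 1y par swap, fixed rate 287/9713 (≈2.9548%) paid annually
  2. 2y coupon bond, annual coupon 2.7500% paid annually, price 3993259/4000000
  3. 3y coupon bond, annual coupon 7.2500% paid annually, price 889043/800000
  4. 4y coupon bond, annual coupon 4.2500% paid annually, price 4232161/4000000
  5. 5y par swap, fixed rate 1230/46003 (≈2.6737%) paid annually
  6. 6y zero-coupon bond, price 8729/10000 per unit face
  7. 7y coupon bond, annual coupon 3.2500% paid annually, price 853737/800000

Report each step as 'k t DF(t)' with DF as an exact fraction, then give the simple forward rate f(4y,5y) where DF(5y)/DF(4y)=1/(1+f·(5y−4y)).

step 1 [1y] swap r/1=287/9713: DF=(1 − 287/9713·(0))/(1+287/9713) = 9713/10000 ≈ 0.971300
step 2 [2y] bond c/1=11/400: DF=(3993259/4000000 − 11/400·(0.971300))/(1+11/400) = 591/625 ≈ 0.945600
step 3 [3y] bond c/1=29/400: DF=(889043/800000 − 29/400·(0.971300+0.945600))/(1+29/400) = 4533/5000 ≈ 0.906600
step 4 [4y] bond c/1=17/400: DF=(4232161/4000000 − 17/400·(0.971300+0.945600+0.906600))/(1+17/400) = 4499/5000 ≈ 0.899800
step 5 [5y] swap r/1=1230/46003: DF=(1 − 1230/46003·(0.971300+0.945600+0.906600+0.899800))/(1+1230/46003) = 877/1000 ≈ 0.877000
step 6 [6y] zero: DF = P = 8729/10000 ≈ 0.872900
step 7 [7y] bond c/1=13/400: DF=(853737/800000 − 13/400·(0.971300+0.945600+0.906600+0.899800+0.877000+0.872900))/(1+13/400) = 8613/10000 ≈ 0.861300

1 1 9713/10000
2 2 591/625
3 3 4533/5000
4 4 4499/5000
5 5 877/1000
6 6 8729/10000
7 7 8613/10000
f(4y,5y) = ((4499/5000)/(877/1000) − 1)/(1) = 114/4385 ≈ 2.5998%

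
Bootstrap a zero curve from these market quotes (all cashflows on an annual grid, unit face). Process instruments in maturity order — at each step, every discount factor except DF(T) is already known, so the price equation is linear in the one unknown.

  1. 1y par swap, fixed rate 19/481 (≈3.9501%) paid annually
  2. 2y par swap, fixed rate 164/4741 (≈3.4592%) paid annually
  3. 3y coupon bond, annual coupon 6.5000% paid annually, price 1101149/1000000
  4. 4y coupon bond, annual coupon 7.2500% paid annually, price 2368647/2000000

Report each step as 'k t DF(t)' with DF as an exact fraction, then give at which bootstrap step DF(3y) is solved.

step 1 [1y] swap r/1=19/481: DF=(1 − 19/481·(0))/(1+19/481) = 481/500 ≈ 0.962000
step 2 [2y] swap r/1=164/4741: DF=(1 − 164/4741·(0.962000))/(1+164/4741) = 584/625 ≈ 0.934400
step 3 [3y] bond c/1=13/200: DF=(1101149/1000000 − 13/200·(0.962000+0.934400))/(1+13/200) = 4591/5000 ≈ 0.918200
step 4 [4y] bond c/1=29/400: DF=(2368647/2000000 − 29/400·(0.962000+0.934400+0.918200))/(1+29/400) = 457/500 ≈ 0.914000

1 1 481/500
2 2 584/625
3 3 4591/5000
4 4 457/500
DF(3y) is solved at step 3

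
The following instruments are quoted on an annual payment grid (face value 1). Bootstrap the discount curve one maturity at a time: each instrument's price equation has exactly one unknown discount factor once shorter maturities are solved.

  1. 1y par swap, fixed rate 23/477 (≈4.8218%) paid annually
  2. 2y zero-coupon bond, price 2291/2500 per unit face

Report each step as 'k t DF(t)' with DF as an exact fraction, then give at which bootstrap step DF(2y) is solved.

1 1 477/500
2 2 2291/2500
DF(2y) is solved at step 2

step 1 [1y] swap r/1=23/477: DF=(1 − 23/477·(0))/(1+23/477) = 477/500 ≈ 0.954000
step 2 [2y] zero: DF = P = 2291/2500 ≈ 0.916400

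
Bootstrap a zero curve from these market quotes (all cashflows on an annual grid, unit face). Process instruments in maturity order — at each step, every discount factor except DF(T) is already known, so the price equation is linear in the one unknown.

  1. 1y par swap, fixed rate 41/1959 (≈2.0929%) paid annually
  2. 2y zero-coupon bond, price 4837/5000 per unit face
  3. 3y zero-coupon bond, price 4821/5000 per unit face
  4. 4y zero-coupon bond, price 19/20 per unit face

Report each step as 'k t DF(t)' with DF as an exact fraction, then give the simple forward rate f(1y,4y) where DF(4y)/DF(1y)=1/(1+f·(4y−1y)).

1 1 1959/2000
2 2 4837/5000
3 3 4821/5000
4 4 19/20
f(1y,4y) = ((1959/2000)/(19/20) − 1)/(3) = 59/5700 ≈ 1.0351%

step 1 [1y] swap r/1=41/1959: DF=(1 − 41/1959·(0))/(1+41/1959) = 1959/2000 ≈ 0.979500
step 2 [2y] zero: DF = P = 4837/5000 ≈ 0.967400
step 3 [3y] zero: DF = P = 4821/5000 ≈ 0.964200
step 4 [4y] zero: DF = P = 19/20 ≈ 0.950000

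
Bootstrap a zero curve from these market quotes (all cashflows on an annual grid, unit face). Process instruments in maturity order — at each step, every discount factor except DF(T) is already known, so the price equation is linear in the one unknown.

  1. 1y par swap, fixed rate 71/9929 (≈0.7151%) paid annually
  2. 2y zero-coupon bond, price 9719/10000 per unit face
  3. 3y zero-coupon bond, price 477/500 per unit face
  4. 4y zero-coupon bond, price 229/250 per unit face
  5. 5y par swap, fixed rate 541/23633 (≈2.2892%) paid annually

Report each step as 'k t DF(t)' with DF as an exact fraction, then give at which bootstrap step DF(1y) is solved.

step 1 [1y] swap r/1=71/9929: DF=(1 − 71/9929·(0))/(1+71/9929) = 9929/10000 ≈ 0.992900
step 2 [2y] zero: DF = P = 9719/10000 ≈ 0.971900
step 3 [3y] zero: DF = P = 477/500 ≈ 0.954000
step 4 [4y] zero: DF = P = 229/250 ≈ 0.916000
step 5 [5y] swap r/1=541/23633: DF=(1 − 541/23633·(0.992900+0.971900+0.954000+0.916000))/(1+541/23633) = 4459/5000 ≈ 0.891800

1 1 9929/10000
2 2 9719/10000
3 3 477/500
4 4 229/250
5 5 4459/5000
DF(1y) is solved at step 1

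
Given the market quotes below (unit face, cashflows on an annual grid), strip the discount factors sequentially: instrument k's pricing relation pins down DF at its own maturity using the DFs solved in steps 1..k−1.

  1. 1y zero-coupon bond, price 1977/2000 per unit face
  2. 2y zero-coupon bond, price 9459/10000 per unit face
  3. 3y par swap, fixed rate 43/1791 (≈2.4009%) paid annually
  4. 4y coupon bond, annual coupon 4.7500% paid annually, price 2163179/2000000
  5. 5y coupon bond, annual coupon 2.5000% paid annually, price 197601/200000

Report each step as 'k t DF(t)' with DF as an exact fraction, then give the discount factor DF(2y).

step 1 [1y] zero: DF = P = 1977/2000 ≈ 0.988500
step 2 [2y] zero: DF = P = 9459/10000 ≈ 0.945900
step 3 [3y] swap r/1=43/1791: DF=(1 − 43/1791·(0.988500+0.945900))/(1+43/1791) = 582/625 ≈ 0.931200
step 4 [4y] bond c/1=19/400: DF=(2163179/2000000 − 19/400·(0.988500+0.945900+0.931200))/(1+19/400) = 4513/5000 ≈ 0.902600
step 5 [5y] bond c/1=1/40: DF=(197601/200000 − 1/40·(0.988500+0.945900+0.931200+0.902600))/(1+1/40) = 109/125 ≈ 0.872000

1 1 1977/2000
2 2 9459/10000
3 3 582/625
4 4 4513/5000
5 5 109/125
DF(2y) = 9459/10000 ≈ 0.945900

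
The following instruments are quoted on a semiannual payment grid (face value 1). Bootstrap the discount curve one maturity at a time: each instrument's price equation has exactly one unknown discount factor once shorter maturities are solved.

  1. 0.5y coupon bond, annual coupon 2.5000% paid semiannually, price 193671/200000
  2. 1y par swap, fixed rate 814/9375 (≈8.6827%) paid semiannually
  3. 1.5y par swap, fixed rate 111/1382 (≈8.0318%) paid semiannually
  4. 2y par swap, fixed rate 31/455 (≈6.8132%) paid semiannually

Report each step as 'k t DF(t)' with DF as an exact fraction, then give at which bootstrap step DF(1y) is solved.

step 1 [0.5y] bond c/2=1/80: DF=(193671/200000 − 1/80·(0))/(1+1/80) = 2391/2500 ≈ 0.956400
step 2 [1y] swap r/2=407/9375: DF=(1 − 407/9375·(0.956400))/(1+407/9375) = 4593/5000 ≈ 0.918600
step 3 [1.5y] swap r/2=111/2764: DF=(1 − 111/2764·(0.956400+0.918600))/(1+111/2764) = 889/1000 ≈ 0.889000
step 4 [2y] swap r/2=31/910: DF=(1 − 31/910·(0.956400+0.918600+0.889000))/(1+31/910) = 219/250 ≈ 0.876000

1 1/2 2391/2500
2 1 4593/5000
3 3/2 889/1000
4 2 219/250
DF(1y) is solved at step 2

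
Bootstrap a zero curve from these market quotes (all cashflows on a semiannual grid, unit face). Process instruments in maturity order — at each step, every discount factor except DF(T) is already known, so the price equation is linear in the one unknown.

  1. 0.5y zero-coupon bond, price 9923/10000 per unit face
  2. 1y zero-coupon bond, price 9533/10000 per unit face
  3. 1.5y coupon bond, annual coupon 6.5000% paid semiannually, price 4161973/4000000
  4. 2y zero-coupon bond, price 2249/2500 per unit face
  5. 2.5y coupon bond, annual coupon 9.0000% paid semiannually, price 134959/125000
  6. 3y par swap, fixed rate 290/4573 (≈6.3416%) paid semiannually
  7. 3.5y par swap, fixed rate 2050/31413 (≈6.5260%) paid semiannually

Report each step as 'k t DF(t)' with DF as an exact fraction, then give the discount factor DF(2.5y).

1 1/2 9923/10000
2 1 9533/10000
3 3/2 1893/2000
4 2 2249/2500
5 5/2 8699/10000
6 3 413/500
7 7/2 159/200
DF(2.5y) = 8699/10000 ≈ 0.869900

step 1 [0.5y] zero: DF = P = 9923/10000 ≈ 0.992300
step 2 [1y] zero: DF = P = 9533/10000 ≈ 0.953300
step 3 [1.5y] bond c/2=13/400: DF=(4161973/4000000 − 13/400·(0.992300+0.953300))/(1+13/400) = 1893/2000 ≈ 0.946500
step 4 [2y] zero: DF = P = 2249/2500 ≈ 0.899600
step 5 [2.5y] bond c/2=9/200: DF=(134959/125000 − 9/200·(0.992300+0.953300+0.946500+0.899600))/(1+9/200) = 8699/10000 ≈ 0.869900
step 6 [3y] swap r/2=145/4573: DF=(1 − 145/4573·(0.992300+0.953300+0.946500+0.899600+0.869900))/(1+145/4573) = 413/500 ≈ 0.826000
step 7 [3.5y] swap r/2=1025/31413: DF=(1 − 1025/31413·(0.992300+0.953300+0.946500+0.899600+0.869900+0.826000))/(1+1025/31413) = 159/200 ≈ 0.795000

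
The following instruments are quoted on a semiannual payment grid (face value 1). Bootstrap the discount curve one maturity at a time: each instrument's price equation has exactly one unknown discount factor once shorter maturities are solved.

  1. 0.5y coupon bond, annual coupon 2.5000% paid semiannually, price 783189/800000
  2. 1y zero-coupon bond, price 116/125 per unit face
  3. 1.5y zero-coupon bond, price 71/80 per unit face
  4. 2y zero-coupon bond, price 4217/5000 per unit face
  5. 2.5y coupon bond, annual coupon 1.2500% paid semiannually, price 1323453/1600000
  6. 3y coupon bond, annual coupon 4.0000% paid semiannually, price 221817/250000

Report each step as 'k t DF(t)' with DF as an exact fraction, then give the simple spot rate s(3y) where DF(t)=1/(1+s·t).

1 1/2 9669/10000
2 1 116/125
3 3/2 71/80
4 2 4217/5000
5 5/2 1599/2000
6 3 7831/10000
s(3y) = (1/(7831/10000) − 1)/(3) = 723/7831 ≈ 9.2325%

step 1 [0.5y] bond c/2=1/80: DF=(783189/800000 − 1/80·(0))/(1+1/80) = 9669/10000 ≈ 0.966900
step 2 [1y] zero: DF = P = 116/125 ≈ 0.928000
step 3 [1.5y] zero: DF = P = 71/80 ≈ 0.887500
step 4 [2y] zero: DF = P = 4217/5000 ≈ 0.843400
step 5 [2.5y] bond c/2=1/160: DF=(1323453/1600000 − 1/160·(0.966900+0.928000+0.887500+0.843400))/(1+1/160) = 1599/2000 ≈ 0.799500
step 6 [3y] bond c/2=1/50: DF=(221817/250000 − 1/50·(0.966900+0.928000+0.887500+0.843400+0.799500))/(1+1/50) = 7831/10000 ≈ 0.783100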